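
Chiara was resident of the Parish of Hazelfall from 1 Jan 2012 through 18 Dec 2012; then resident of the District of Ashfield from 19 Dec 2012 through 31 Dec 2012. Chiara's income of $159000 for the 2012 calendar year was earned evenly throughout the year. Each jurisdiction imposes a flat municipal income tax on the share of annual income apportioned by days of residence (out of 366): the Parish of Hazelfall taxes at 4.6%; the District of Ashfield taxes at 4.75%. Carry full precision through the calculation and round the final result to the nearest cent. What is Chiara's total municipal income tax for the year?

The Parish of Hazelfall, 1 Jan – 18 Dec 2012: 353 days → $159000 × 4.6% × 353/366 = $7054.2131
The District of Ashfield, 19 Dec – 31 Dec 2012: 13 days → $159000 × 4.75% × 13/366 = $268.2582
Total = $7322.4713

$7322.47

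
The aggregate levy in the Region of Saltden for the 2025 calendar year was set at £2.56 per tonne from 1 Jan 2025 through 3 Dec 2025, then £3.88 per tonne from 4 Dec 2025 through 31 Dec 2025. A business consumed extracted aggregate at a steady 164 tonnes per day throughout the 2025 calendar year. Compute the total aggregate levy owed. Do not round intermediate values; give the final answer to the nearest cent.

£159,303.04

1 Jan – 3 Dec 2025: 337 days × 164 tonnes/day = 55,268 tonnes at £2.56/tonne → £141,486.08
4 Dec – 31 Dec 2025: 28 days × 164 tonnes/day = 4,592 tonnes at £3.88/tonne → £17,816.96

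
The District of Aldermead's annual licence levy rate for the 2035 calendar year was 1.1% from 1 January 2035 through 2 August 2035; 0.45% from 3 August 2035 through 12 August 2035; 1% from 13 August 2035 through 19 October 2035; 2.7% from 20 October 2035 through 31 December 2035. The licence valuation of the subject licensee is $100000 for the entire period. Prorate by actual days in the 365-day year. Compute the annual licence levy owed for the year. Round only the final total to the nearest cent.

1 January – 2 August 2035: 214 days at 1.1% → $100000 × 1.1% × 214/365 = $644.9315
3 August – 12 August 2035: 10 days at 0.45% → $100000 × 0.45% × 10/365 = $12.3288
13 August – 19 October 2035: 68 days at 1% → $100000 × 1% × 68/365 = $186.3014
20 October – 31 December 2035: 73 days at 2.7% → $100000 × 2.7% × 73/365 = $540.0000
Total = $1383.5616

$1383.56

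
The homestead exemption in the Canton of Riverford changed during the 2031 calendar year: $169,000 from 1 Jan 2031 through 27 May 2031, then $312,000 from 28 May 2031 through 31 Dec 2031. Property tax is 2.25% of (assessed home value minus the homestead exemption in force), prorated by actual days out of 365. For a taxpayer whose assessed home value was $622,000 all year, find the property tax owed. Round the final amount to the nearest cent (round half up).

1 Jan – 27 May 2031: 147 days, exemption $169,000 → ($622,000 − $169,000) × 2.25% × 147/365 = $4,104.9247
28 May – 31 Dec 2031: 218 days, exemption $312,000 → ($622,000 − $312,000) × 2.25% × 218/365 = $4,165.8904
Total = $8,270.8151

$8,270.82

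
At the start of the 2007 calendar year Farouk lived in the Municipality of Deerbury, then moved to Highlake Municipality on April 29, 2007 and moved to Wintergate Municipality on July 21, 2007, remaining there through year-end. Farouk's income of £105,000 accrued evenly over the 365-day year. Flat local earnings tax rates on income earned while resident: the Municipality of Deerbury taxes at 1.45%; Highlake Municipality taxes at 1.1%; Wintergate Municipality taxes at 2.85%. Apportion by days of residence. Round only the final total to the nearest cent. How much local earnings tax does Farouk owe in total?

The Municipality of Deerbury, January 1 – April 28, 2007: 118 days → £105,000 × 1.45% × 118/365 = £492.2055
Highlake Municipality, April 29 – July 20, 2007: 83 days → £105,000 × 1.1% × 83/365 = £262.6438
Wintergate Municipality, July 21 – December 31, 2007: 164 days → £105,000 × 2.85% × 164/365 = £1,344.5753
Total = £2,099.4247

£2,099.42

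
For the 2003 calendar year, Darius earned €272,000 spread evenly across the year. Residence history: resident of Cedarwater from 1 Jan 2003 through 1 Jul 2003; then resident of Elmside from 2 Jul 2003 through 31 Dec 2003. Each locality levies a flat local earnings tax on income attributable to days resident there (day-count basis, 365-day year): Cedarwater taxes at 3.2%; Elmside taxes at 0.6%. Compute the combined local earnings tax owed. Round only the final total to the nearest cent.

€5,158.31

Cedarwater, 1 Jan – 1 Jul 2003: 182 days → €272,000 × 3.2% × 182/365 = €4,340.0767
Elmside, 2 Jul – 31 Dec 2003: 183 days → €272,000 × 0.6% × 183/365 = €818.2356
Total = €5,158.3123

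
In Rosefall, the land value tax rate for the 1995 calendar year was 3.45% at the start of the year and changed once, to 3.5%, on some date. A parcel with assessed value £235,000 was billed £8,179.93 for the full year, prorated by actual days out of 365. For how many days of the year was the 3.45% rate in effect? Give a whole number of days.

140 days

Let d = days at the first rate; then 365 − d days at the second rate.
£235,000 × [3.45%·d + 3.5%·(365−d)] / 365 = £8,179.93
Solving gives d = 140, so the new rate took effect on 21 May 1995.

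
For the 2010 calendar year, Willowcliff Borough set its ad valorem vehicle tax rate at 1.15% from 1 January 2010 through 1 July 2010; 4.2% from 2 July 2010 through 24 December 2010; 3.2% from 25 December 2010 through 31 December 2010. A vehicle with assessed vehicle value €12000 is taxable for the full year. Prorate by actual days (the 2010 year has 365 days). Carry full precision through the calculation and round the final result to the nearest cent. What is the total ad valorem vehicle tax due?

€319.20

1 January – 1 July 2010: 182 days at 1.15% → €12000 × 1.15% × 182/365 = €68.8110
2 July – 24 December 2010: 176 days at 4.2% → €12000 × 4.2% × 176/365 = €243.0247
25 December – 31 December 2010: 7 days at 3.2% → €12000 × 3.2% × 7/365 = €7.3644
Total = €319.2000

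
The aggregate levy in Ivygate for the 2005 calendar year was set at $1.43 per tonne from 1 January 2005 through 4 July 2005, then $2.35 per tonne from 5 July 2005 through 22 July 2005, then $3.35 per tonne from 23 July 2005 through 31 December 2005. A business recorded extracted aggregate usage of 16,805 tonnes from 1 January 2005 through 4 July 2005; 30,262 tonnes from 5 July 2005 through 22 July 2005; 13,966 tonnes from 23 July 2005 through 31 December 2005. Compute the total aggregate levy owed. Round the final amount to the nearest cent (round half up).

$141932.95

1 January – 4 July 2005: 16,805 tonnes at $1.43/tonne → $24031.15
5 July – 22 July 2005: 30,262 tonnes at $2.35/tonne → $71115.70
23 July – 31 December 2005: 13,966 tonnes at $3.35/tonne → $46786.10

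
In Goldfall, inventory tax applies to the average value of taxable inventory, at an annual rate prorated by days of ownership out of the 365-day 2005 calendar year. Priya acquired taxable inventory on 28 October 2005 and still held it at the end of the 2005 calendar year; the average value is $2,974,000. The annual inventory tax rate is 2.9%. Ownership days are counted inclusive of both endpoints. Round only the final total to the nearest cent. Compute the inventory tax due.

$15,358.88

Days held (28 October – 31 December 2005): 65 out of 365
Tax = $2,974,000 × 2.9% × 65/365 = $15,358.8767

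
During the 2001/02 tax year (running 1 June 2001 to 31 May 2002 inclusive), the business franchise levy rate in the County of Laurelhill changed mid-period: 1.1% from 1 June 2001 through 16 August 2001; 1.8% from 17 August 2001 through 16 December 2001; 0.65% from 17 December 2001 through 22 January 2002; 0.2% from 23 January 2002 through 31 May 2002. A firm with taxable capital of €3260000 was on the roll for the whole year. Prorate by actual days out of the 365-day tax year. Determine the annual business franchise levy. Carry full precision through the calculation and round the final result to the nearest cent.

1 June – 16 August 2001: 77 days at 1.1% → €3260000 × 1.1% × 77/365 = €7564.9863
17 August – 16 December 2001: 122 days at 1.8% → €3260000 × 1.8% × 122/365 = €19613.5890
17 December 2001 – 22 January 2002: 37 days at 0.65% → €3260000 × 0.65% × 37/365 = €2148.0274
23 January – 31 May 2002: 129 days at 0.2% → €3260000 × 0.2% × 129/365 = €2304.3288
Total = €31630.9315

€31630.93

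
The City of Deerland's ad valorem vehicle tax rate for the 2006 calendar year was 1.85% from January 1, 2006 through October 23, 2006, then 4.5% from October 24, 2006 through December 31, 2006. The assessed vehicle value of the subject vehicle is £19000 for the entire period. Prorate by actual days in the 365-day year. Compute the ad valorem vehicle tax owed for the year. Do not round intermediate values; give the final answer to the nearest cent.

January 1 – October 23, 2006: 296 days at 1.85% → £19000 × 1.85% × 296/365 = £285.0521
October 24 – December 31, 2006: 69 days at 4.5% → £19000 × 4.5% × 69/365 = £161.6301
Total = £446.6822

£446.68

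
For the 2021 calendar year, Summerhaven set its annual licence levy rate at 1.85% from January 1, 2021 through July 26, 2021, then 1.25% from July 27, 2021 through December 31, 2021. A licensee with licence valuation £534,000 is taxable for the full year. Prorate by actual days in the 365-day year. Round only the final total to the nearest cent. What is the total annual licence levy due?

January 1 – July 26, 2021: 207 days at 1.85% → £534,000 × 1.85% × 207/365 = £5,602.6110
July 27 – December 31, 2021: 158 days at 1.25% → £534,000 × 1.25% × 158/365 = £2,889.4521
Total = £8,492.0630

£8,492.06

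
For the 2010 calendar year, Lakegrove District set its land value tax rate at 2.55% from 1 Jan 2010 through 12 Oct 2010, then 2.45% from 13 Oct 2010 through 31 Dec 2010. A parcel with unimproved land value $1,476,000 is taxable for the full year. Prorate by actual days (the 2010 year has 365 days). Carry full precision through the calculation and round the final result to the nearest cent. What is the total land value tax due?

$37,314.49

1 Jan – 12 Oct 2010: 285 days at 2.55% → $1,476,000 × 2.55% × 285/365 = $29,388.5753
13 Oct – 31 Dec 2010: 80 days at 2.45% → $1,476,000 × 2.45% × 80/365 = $7,925.9178
Total = $37,314.4932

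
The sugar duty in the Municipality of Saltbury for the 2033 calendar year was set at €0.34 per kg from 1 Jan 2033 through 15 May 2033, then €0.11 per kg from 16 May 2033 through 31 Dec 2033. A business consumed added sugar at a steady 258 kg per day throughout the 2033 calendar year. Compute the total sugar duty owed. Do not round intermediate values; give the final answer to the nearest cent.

1 Jan – 15 May 2033: 135 days × 258 kg/day = 34,830 kg at €0.34/kg → €11,842.20
16 May – 31 Dec 2033: 230 days × 258 kg/day = 59,340 kg at €0.11/kg → €6,527.40

€18,369.60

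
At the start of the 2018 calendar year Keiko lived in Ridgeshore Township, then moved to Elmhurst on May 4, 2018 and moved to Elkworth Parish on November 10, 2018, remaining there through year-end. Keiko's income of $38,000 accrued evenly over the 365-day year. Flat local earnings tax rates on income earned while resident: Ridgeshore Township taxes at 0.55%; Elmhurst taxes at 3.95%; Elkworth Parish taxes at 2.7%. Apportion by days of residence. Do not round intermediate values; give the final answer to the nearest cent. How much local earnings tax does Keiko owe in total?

Ridgeshore Township, January 1 – May 3, 2018: 123 days → $38,000 × 0.55% × 123/365 = $70.4301
Elmhurst, May 4 – November 9, 2018: 190 days → $38,000 × 3.95% × 190/365 = $781.3425
Elkworth Parish, November 10 – December 31, 2018: 52 days → $38,000 × 2.7% × 52/365 = $146.1699
Total = $997.9425

$997.94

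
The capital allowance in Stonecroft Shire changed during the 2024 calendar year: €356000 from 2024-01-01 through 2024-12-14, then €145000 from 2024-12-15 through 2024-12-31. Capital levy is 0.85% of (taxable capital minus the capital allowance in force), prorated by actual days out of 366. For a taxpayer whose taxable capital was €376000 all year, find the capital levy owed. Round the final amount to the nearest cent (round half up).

2024-01-01 to 2024-12-14: 349 days, exemption €356000 → (€376000 − €356000) × 0.85% × 349/366 = €162.1038
2024-12-15 to 2024-12-31: 17 days, exemption €145000 → (€376000 − €145000) × 0.85% × 17/366 = €91.2008
Total = €253.3046

€253.30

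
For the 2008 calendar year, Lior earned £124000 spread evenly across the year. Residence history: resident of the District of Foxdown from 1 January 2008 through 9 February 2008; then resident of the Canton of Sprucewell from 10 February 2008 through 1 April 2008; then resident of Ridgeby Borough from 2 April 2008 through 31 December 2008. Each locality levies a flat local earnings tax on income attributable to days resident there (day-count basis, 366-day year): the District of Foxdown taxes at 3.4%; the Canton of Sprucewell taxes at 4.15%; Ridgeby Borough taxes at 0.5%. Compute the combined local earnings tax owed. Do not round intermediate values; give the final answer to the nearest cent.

£1656.04

The District of Foxdown, 1 January – 9 February 2008: 40 days → £124000 × 3.4% × 40/366 = £460.7650
The Canton of Sprucewell, 10 February – 1 April 2008: 52 days → £124000 × 4.15% × 52/366 = £731.1257
Ridgeby Borough, 2 April – 31 December 2008: 274 days → £124000 × 0.5% × 274/366 = £464.1530
Total = £1656.0437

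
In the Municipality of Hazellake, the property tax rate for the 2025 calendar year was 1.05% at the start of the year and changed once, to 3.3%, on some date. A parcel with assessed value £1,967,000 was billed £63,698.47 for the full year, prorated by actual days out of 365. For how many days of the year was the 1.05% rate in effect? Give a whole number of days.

Let d = days at the first rate; then 365 − d days at the second rate.
£1,967,000 × [1.05%·d + 3.3%·(365−d)] / 365 = £63,698.47
Solving gives d = 10, so the new rate took effect on January 11, 2025.

10 days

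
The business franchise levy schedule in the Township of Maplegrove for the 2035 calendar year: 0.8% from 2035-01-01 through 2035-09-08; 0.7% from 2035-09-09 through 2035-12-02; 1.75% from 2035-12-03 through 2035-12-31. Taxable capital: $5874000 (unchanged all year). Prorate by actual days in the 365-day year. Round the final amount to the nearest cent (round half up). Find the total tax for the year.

$50057.75

2035-01-01 to 2035-09-08: 251 days at 0.8% → $5874000 × 0.8% × 251/365 = $32315.0466
2035-09-09 to 2035-12-02: 85 days at 0.7% → $5874000 × 0.7% × 85/365 = $9575.4247
2035-12-03 to 2035-12-31: 29 days at 1.75% → $5874000 × 1.75% × 29/365 = $8167.2740
Total = $50057.7452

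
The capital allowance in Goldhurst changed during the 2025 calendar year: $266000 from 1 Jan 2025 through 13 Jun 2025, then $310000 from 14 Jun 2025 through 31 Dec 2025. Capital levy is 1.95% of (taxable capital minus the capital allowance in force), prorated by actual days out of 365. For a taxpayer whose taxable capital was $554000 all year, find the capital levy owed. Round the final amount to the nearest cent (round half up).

1 Jan – 13 Jun 2025: 164 days, exemption $266000 → ($554000 − $266000) × 1.95% × 164/365 = $2523.3534
14 Jun – 31 Dec 2025: 201 days, exemption $310000 → ($554000 − $310000) × 1.95% × 201/365 = $2620.1589
Total = $5143.5123

$5143.51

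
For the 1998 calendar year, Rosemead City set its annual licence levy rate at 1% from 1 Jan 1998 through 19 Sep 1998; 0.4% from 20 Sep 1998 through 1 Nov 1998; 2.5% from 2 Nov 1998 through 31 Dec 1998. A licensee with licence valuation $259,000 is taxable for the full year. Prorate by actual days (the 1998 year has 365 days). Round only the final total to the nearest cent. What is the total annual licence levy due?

$3,045.56

1 Jan – 19 Sep 1998: 262 days at 1% → $259,000 × 1% × 262/365 = $1,859.1233
20 Sep – 1 Nov 1998: 43 days at 0.4% → $259,000 × 0.4% × 43/365 = $122.0493
2 Nov – 31 Dec 1998: 60 days at 2.5% → $259,000 × 2.5% × 60/365 = $1,064.3836
Total = $3,045.5562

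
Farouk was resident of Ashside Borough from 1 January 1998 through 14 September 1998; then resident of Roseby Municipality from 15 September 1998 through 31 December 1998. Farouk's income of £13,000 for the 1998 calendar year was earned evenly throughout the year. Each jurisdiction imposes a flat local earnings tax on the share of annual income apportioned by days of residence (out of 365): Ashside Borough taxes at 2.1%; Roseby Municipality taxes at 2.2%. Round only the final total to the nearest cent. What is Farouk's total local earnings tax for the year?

Ashside Borough, 1 January – 14 September 1998: 257 days → £13,000 × 2.1% × 257/365 = £192.2219
Roseby Municipality, 15 September – 31 December 1998: 108 days → £13,000 × 2.2% × 108/365 = £84.6247
Total = £276.8466

£276.85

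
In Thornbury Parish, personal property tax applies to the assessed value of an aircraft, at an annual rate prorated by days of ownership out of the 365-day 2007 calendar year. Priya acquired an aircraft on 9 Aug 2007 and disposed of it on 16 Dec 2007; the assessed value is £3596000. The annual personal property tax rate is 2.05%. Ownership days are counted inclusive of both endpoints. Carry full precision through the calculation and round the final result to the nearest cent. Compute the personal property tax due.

£26255.73

Days held (9 Aug – 16 Dec 2007): 130 out of 365
Tax = £3596000 × 2.05% × 130/365 = £26255.7260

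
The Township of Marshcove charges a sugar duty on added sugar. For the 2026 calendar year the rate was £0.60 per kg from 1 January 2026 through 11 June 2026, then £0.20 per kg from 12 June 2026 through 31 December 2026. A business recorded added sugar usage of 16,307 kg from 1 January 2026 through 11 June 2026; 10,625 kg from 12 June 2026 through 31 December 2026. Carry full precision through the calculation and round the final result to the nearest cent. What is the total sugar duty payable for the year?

£11909.20

1 January – 11 June 2026: 16,307 kg at £0.60/kg → £9784.20
12 June – 31 December 2026: 10,625 kg at £0.20/kg → £2125.00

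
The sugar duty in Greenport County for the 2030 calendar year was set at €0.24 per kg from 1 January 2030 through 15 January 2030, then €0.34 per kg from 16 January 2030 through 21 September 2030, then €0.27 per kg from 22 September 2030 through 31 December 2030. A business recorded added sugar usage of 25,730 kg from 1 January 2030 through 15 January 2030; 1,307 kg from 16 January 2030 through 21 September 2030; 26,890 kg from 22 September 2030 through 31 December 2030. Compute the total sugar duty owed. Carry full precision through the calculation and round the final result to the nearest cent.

1 January – 15 January 2030: 25,730 kg at €0.24/kg → €6175.20
16 January – 21 September 2030: 1,307 kg at €0.34/kg → €444.38
22 September – 31 December 2030: 26,890 kg at €0.27/kg → €7260.30

€13879.88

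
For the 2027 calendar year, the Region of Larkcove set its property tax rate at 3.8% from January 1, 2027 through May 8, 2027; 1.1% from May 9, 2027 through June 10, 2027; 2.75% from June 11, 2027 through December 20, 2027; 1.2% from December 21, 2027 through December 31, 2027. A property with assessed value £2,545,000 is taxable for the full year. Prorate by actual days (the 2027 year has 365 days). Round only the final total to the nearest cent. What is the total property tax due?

January 1 – May 8, 2027: 128 days at 3.8% → £2,545,000 × 3.8% × 128/365 = £33,914.7397
May 9 – June 10, 2027: 33 days at 1.1% → £2,545,000 × 1.1% × 33/365 = £2,531.0548
June 11 – December 20, 2027: 193 days at 2.75% → £2,545,000 × 2.75% × 193/365 = £37,007.0890
December 21 – December 31, 2027: 11 days at 1.2% → £2,545,000 × 1.2% × 11/365 = £920.3836
Total = £74,373.2671

£74,373.27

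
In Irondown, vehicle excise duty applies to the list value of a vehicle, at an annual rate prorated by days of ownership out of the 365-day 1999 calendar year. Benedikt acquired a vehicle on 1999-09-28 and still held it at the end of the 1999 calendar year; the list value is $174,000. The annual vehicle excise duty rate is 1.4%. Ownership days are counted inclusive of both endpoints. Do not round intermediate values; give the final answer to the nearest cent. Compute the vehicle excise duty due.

$634.03

Days held (1999-09-28 to 1999-12-31): 95 out of 365
Tax = $174,000 × 1.4% × 95/365 = $634.0274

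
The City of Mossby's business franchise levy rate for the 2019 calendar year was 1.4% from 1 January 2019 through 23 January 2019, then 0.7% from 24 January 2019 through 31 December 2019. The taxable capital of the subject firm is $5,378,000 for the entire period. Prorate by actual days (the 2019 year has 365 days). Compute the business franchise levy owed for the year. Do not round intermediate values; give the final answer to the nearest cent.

$40,018.21

1 January – 23 January 2019: 23 days at 1.4% → $5,378,000 × 1.4% × 23/365 = $4,744.4274
24 January – 31 December 2019: 342 days at 0.7% → $5,378,000 × 0.7% × 342/365 = $35,273.7863
Total = $40,018.2137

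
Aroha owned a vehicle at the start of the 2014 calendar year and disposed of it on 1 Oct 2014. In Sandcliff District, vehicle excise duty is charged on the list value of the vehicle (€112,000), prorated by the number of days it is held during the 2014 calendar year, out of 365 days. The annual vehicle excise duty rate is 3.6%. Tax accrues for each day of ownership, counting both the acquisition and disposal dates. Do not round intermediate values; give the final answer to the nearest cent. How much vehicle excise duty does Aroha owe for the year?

Days held (1 Jan – 1 Oct 2014): 274 out of 365
Tax = €112,000 × 3.6% × 274/365 = €3,026.7616

€3,026.76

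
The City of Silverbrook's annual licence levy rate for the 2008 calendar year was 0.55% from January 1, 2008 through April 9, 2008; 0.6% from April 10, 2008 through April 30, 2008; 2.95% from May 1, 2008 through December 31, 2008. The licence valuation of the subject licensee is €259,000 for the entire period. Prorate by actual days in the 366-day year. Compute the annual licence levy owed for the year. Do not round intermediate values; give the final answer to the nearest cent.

€5,592.91

January 1 – April 9, 2008: 100 days at 0.55% → €259,000 × 0.55% × 100/366 = €389.2077
April 10 – April 30, 2008: 21 days at 0.6% → €259,000 × 0.6% × 21/366 = €89.1639
May 1 – December 31, 2008: 245 days at 2.95% → €259,000 × 2.95% × 245/366 = €5,114.5423
Total = €5,592.9139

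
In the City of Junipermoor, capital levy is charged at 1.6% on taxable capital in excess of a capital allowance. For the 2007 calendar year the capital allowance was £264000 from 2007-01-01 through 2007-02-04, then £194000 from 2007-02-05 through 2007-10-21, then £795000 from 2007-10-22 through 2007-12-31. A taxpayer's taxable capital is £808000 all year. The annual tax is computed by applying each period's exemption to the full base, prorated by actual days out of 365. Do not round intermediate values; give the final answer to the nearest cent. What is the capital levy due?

2007-01-01 to 2007-02-04: 35 days, exemption £264000 → (£808000 − £264000) × 1.6% × 35/365 = £834.6301
2007-02-05 to 2007-10-21: 259 days, exemption £194000 → (£808000 − £194000) × 1.6% × 259/365 = £6971.0027
2007-10-22 to 2007-12-31: 71 days, exemption £795000 → (£808000 − £795000) × 1.6% × 71/365 = £40.4603
Total = £7846.0932

£7846.09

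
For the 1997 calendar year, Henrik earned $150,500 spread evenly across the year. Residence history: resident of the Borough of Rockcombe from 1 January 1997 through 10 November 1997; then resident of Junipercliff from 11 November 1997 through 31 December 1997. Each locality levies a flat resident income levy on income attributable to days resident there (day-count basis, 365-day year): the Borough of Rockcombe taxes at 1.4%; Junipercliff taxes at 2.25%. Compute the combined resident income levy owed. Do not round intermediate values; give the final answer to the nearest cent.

$2,285.74

The Borough of Rockcombe, 1 January – 10 November 1997: 314 days → $150,500 × 1.4% × 314/365 = $1,812.5973
Junipercliff, 11 November – 31 December 1997: 51 days → $150,500 × 2.25% × 51/365 = $473.1473
Total = $2,285.7445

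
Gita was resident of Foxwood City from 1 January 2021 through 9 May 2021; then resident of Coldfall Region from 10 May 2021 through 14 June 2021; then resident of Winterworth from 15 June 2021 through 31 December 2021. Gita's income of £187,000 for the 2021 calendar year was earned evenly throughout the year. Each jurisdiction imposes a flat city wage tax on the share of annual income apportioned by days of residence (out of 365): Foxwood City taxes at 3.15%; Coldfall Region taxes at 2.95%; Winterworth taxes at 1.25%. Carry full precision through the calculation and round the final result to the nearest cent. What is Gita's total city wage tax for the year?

£3,906.76

Foxwood City, 1 January – 9 May 2021: 129 days → £187,000 × 3.15% × 129/365 = £2,081.8479
Coldfall Region, 10 May – 14 June 2021: 36 days → £187,000 × 2.95% × 36/365 = £544.0932
Winterworth, 15 June – 31 December 2021: 200 days → £187,000 × 1.25% × 200/365 = £1,280.8219
Total = £3,906.7630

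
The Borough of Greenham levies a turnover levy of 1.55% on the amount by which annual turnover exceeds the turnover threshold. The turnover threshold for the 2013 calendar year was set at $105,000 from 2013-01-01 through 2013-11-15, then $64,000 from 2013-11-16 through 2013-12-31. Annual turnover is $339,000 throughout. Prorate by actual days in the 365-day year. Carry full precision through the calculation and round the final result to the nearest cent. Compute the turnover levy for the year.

$3,707.09

2013-01-01 to 2013-11-15: 319 days, exemption $105,000 → ($339,000 − $105,000) × 1.55% × 319/365 = $3,169.8986
2013-11-16 to 2013-12-31: 46 days, exemption $64,000 → ($339,000 − $64,000) × 1.55% × 46/365 = $537.1918
Total = $3,707.0904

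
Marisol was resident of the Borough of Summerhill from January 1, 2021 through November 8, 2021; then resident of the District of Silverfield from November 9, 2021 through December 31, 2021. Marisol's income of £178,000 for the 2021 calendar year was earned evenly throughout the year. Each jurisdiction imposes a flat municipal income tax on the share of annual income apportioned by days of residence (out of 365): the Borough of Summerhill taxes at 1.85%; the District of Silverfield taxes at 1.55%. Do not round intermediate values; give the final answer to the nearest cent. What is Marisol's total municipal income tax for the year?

The Borough of Summerhill, January 1 – November 8, 2021: 312 days → £178,000 × 1.85% × 312/365 = £2,814.8384
The District of Silverfield, November 9 – December 31, 2021: 53 days → £178,000 × 1.55% × 53/365 = £400.6219
Total = £3,215.4603

£3,215.46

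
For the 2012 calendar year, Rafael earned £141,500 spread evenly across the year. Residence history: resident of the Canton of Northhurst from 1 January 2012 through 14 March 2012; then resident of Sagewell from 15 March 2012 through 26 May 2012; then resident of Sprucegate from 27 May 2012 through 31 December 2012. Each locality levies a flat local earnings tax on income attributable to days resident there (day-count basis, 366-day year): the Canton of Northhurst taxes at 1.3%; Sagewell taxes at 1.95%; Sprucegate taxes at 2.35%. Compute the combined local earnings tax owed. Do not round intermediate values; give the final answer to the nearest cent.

The Canton of Northhurst, 1 January – 14 March 2012: 74 days → £141,500 × 1.3% × 74/366 = £371.9208
Sagewell, 15 March – 26 May 2012: 73 days → £141,500 × 1.95% × 73/366 = £550.3422
Sprucegate, 27 May – 31 December 2012: 219 days → £141,500 × 2.35% × 219/366 = £1,989.6988
Total = £2,911.9617

£2,911.96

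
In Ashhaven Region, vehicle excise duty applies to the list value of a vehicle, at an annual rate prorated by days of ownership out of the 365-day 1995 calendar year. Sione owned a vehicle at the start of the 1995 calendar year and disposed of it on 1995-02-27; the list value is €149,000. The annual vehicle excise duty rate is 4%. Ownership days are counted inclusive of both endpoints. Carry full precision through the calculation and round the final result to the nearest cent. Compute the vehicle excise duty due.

Days held (1995-01-01 to 1995-02-27): 58 out of 365
Tax = €149,000 × 4% × 58/365 = €947.0685

€947.07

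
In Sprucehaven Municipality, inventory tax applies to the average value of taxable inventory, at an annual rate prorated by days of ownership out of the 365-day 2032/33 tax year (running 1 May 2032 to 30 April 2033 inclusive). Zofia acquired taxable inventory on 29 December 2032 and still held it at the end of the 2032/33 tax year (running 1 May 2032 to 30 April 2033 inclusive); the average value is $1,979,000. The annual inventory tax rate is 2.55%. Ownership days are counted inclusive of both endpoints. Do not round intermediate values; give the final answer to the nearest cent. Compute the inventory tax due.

Days held (29 December 2032 – 30 April 2033): 123 out of 365
Tax = $1,979,000 × 2.55% × 123/365 = $17,005.8452

$17,005.85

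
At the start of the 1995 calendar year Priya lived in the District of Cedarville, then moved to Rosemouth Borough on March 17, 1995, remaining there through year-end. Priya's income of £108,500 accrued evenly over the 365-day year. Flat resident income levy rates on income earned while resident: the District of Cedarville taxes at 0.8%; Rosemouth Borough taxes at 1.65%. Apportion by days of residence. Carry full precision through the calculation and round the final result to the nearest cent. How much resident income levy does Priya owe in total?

The District of Cedarville, January 1 – March 16, 1995: 75 days → £108,500 × 0.8% × 75/365 = £178.3562
Rosemouth Borough, March 17 – December 31, 1995: 290 days → £108,500 × 1.65% × 290/365 = £1,422.3904
Total = £1,600.7466

£1,600.75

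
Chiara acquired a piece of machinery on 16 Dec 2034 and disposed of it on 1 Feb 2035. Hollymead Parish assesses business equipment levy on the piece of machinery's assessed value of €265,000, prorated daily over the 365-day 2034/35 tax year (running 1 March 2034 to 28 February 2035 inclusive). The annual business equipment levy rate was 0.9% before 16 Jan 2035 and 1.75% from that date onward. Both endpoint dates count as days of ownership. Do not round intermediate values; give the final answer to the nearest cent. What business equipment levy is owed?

€418.55

16 Dec 2034 – 15 Jan 2035: 31 days at 0.9% → €265,000 × 0.9% × 31/365 = €202.5616
16 Jan – 1 Feb 2035: 17 days at 1.75% → €265,000 × 1.75% × 17/365 = €215.9932
Total = €418.5548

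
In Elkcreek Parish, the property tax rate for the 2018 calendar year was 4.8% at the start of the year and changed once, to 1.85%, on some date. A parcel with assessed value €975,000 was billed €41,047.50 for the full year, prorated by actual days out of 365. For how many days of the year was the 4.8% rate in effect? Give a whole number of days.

Let d = days at the first rate; then 365 − d days at the second rate.
€975,000 × [4.8%·d + 1.85%·(365−d)] / 365 = €41,047.50
Solving gives d = 292, so the new rate took effect on October 20, 2018.

292 days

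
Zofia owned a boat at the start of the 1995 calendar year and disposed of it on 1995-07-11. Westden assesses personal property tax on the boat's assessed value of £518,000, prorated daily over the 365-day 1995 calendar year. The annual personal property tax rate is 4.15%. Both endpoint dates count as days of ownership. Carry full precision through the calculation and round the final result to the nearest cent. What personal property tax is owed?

Days held (1995-01-01 to 1995-07-11): 192 out of 365
Tax = £518,000 × 4.15% × 192/365 = £11,308.0110

£11,308.01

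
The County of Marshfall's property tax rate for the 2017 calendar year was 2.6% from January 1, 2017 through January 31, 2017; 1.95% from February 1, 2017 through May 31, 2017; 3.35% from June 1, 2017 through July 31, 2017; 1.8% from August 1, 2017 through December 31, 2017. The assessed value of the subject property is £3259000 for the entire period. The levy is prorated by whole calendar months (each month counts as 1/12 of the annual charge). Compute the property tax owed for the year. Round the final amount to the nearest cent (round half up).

£70883.25

January 1 – January 31, 2017: 1 month at 2.6% → £3259000 × 2.6% × 1/12 = £7061.1667
February 1 – May 31, 2017: 4 months at 1.95% → £3259000 × 1.95% × 4/12 = £21183.5000
June 1 – July 31, 2017: 2 months at 3.35% → £3259000 × 3.35% × 2/12 = £18196.0833
August 1 – December 31, 2017: 5 months at 1.8% → £3259000 × 1.8% × 5/12 = £24442.5000
Total = £70883.2500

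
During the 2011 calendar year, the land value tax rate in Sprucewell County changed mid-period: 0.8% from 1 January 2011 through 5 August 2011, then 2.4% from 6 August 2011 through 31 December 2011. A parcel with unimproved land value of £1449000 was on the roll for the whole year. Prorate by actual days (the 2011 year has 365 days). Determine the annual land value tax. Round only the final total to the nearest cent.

£20992.64

1 January – 5 August 2011: 217 days at 0.8% → £1449000 × 0.8% × 217/365 = £6891.6822
6 August – 31 December 2011: 148 days at 2.4% → £1449000 × 2.4% × 148/365 = £14100.9534
Total = £20992.6356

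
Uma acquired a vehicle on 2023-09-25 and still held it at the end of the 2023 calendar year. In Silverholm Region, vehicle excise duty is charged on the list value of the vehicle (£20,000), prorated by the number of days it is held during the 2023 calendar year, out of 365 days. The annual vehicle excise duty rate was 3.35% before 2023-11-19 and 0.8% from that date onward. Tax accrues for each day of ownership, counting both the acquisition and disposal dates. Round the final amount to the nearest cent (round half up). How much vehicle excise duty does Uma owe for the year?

£119.81

2023-09-25 to 2023-11-18: 55 days at 3.35% → £20,000 × 3.35% × 55/365 = £100.9589
2023-11-19 to 2023-12-31: 43 days at 0.8% → £20,000 × 0.8% × 43/365 = £18.8493
Total = £119.8082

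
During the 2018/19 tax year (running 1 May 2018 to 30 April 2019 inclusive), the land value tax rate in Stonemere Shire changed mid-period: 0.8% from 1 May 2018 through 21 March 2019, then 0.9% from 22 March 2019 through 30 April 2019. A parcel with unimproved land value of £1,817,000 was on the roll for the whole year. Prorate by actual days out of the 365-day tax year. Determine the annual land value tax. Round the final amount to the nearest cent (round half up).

1 May 2018 – 21 March 2019: 325 days at 0.8% → £1,817,000 × 0.8% × 325/365 = £12,943.0137
22 March – 30 April 2019: 40 days at 0.9% → £1,817,000 × 0.9% × 40/365 = £1,792.1096
Total = £14,735.1233

£14,735.12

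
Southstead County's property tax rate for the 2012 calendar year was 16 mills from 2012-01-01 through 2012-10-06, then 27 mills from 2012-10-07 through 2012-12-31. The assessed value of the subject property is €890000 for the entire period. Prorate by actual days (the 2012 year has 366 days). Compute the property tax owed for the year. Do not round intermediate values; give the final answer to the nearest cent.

€16540.38

2012-01-01 to 2012-10-06: 280 days at 16 mills → €890000 × 1.6% × 280/366 = €10893.9891
2012-10-07 to 2012-12-31: 86 days at 27 mills → €890000 × 2.7% × 86/366 = €5646.3934
Total = €16540.3825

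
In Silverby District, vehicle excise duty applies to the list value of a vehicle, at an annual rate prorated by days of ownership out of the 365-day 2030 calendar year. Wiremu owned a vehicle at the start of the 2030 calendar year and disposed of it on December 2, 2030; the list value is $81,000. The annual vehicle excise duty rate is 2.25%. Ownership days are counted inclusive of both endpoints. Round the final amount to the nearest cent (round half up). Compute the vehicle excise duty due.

Days held (January 1 – December 2, 2030): 336 out of 365
Tax = $81,000 × 2.25% × 336/365 = $1,677.6986

$1,677.70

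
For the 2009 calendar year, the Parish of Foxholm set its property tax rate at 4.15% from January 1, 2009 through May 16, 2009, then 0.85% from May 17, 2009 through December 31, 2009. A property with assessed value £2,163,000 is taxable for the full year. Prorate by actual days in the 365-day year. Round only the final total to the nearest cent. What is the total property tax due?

£44,981.51

January 1 – May 16, 2009: 136 days at 4.15% → £2,163,000 × 4.15% × 136/365 = £33,446.4986
May 17 – December 31, 2009: 229 days at 0.85% → £2,163,000 × 0.85% × 229/365 = £11,535.0123
Total = £44,981.5110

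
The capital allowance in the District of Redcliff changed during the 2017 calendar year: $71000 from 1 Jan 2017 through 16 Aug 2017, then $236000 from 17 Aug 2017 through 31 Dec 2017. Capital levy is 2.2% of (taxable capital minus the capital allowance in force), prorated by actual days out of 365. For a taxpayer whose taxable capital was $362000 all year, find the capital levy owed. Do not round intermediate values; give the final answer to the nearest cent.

1 Jan – 16 Aug 2017: 228 days, exemption $71000 → ($362000 − $71000) × 2.2% × 228/365 = $3999.0575
17 Aug – 31 Dec 2017: 137 days, exemption $236000 → ($362000 − $236000) × 2.2% × 137/365 = $1040.4493
Total = $5039.5068

$5039.51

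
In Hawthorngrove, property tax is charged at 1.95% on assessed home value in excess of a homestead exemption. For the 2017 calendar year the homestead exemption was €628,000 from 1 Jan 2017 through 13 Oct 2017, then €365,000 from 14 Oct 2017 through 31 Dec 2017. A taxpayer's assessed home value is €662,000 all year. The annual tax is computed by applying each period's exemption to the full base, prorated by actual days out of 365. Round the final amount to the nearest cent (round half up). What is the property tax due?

€1,773.00

1 Jan – 13 Oct 2017: 286 days, exemption €628,000 → (€662,000 − €628,000) × 1.95% × 286/365 = €519.5014
14 Oct – 31 Dec 2017: 79 days, exemption €365,000 → (€662,000 − €365,000) × 1.95% × 79/365 = €1,253.5027
Total = €1,773.0041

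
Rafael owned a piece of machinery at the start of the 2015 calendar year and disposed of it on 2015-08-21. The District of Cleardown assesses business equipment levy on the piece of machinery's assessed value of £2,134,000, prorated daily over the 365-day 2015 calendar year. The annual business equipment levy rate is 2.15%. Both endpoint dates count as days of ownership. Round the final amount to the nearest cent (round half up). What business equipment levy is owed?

Days held (2015-01-01 to 2015-08-21): 233 out of 365
Tax = £2,134,000 × 2.15% × 233/365 = £29,288.4192

£29,288.42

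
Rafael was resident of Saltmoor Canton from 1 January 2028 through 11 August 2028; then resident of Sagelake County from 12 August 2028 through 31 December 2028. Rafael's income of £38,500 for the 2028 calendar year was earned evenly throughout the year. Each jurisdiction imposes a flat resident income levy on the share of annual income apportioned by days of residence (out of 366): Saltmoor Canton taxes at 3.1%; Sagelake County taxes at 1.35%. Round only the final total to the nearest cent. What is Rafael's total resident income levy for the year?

£932.10

Saltmoor Canton, 1 January – 11 August 2028: 224 days → £38,500 × 3.1% × 224/366 = £730.4481
Sagelake County, 12 August – 31 December 2028: 142 days → £38,500 × 1.35% × 142/366 = £201.6516
Total = £932.0997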